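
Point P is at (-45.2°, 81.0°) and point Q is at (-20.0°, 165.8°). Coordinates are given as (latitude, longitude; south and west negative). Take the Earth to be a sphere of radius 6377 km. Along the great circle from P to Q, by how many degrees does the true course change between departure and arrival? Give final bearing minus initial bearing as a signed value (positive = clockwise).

-53.5°

Initial bearing θ₁ = atan2(sin Δλ cos φ₂, cos φ₁ sin φ₂ − sin φ₁ cos φ₂ cos Δλ) = 100.92°
Final bearing θ₂ = (initial bearing from the destination back to the start) + 180° = 47.42°
Δθ = θ₂ − θ₁ = -53.5°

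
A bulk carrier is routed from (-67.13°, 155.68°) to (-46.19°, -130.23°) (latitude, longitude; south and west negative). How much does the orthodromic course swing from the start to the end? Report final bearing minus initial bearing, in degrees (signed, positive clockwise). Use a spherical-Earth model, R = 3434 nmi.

-65.3°

At departure: θ₁ = atan2(sin Δλ cos φ₂, cos φ₁ sin φ₂ − sin φ₁ cos φ₂ cos Δλ) = 99.01°
At arrival: θ₂ = atan2(sin Δλ cos φ₁, −cos φ₂ sin φ₁ + sin φ₂ cos φ₁ cos Δλ) = 33.67°
Δθ = θ₂ − θ₁ = -65.3°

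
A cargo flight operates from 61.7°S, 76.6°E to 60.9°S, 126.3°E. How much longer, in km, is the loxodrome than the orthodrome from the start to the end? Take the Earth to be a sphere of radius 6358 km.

65 km

Great circle: cos σ = sin φ₁ sin φ₂ + cos φ₁ cos φ₂ cos Δλ,  σ = 0.4066 rad → d_gc = 2585.27 km
Rhumb line: Δψ = +0.0291, q = Δφ/Δψ = 0.4802, d_rh = R√(Δφ²+q²Δλ²) = 2649.81 km
Excess = 2649.81 − 2585.27 = 64.54 ≈ 65 km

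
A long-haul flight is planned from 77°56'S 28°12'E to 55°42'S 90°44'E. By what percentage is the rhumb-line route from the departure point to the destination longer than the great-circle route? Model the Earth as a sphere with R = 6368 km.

Great circle: σ = 0.5312 rad → d_gc = Rσ = 3382.9 km
Rhumb: Δφ = +0.3880, Δλ = +1.0914, Δψ = +1.0715, q = Δφ/Δψ = 0.3622 → d_rh = R√(Δφ²+q²Δλ²) = 3527.2 km
Excess = (3527.2 − 3382.9) / 3382.9 = 144.3 / 3382.9 = 4.27% ≈ 4.3%

4.3%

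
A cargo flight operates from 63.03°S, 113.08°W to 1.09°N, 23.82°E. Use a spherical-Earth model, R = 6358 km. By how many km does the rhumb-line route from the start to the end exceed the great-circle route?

1489 km

Great circle: cos σ = sin φ₁ sin φ₂ + cos φ₁ cos φ₂ cos Δλ,  σ = 1.9263 rad → d_gc = 12247.3 km
Rhumb line: Δψ = +1.4470, q = Δφ/Δψ = 0.7734, d_rh = R√(Δφ²+q²Δλ²) = 13735.9 km
Excess = 13735.9 − 12247.3 = 1488.6 ≈ 1489 km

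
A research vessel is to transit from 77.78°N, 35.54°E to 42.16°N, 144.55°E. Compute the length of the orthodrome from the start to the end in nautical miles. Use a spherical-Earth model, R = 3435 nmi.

Haversine: a = sin²(Δφ/2)+cos φ₁ cos φ₂ sin²(Δλ/2) = 0.19756;  σ = 2·atan2(√a,√(1−a))
σ = 52.779° → d = Rσ = 3435·0.92117 = 3164 nmi

3164 nmi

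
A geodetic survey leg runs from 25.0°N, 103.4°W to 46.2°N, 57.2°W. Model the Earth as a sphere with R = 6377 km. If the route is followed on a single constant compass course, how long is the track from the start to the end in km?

4758 km

Rhumb course C = atan2(Δλ, Δψ) with Δψ = ln[tan(π/4+φ₂/2)/tan(π/4+φ₁/2)] = +0.4604, Δλ = +0.8063 → C = 60.27°
d = R·|Δφ| / |cos C| = 6377·0.37001 / 0.49587 = 4758 km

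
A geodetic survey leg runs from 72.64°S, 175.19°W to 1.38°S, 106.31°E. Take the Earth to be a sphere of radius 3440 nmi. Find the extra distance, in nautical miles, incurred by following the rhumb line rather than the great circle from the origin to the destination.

199 nmi

Great circle: cos σ = sin φ₁ sin φ₂ + cos φ₁ cos φ₂ cos Δλ,  σ = 1.4882 rad → d_gc = 5119.6 nmi
Rhumb line: Δψ = +1.8554, q = Δφ/Δψ = 0.6703, d_rh = R√(Δφ²+q²Δλ²) = 5318.4 nmi
Excess = 5318.4 − 5119.6 = 198.8 ≈ 199 nmi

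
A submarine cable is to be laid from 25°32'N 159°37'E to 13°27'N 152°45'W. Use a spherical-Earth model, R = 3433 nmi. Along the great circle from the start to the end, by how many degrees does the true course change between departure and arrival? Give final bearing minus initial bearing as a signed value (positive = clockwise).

Initial bearing θ₁ = atan2(sin Δλ cos φ₂, cos φ₁ sin φ₂ − sin φ₁ cos φ₂ cos Δλ) = 95.77°
Final bearing θ₂ = (initial bearing from the destination back to the start) + 180° = 112.62°
Δθ = θ₂ − θ₁ = +16.8°

+16.8°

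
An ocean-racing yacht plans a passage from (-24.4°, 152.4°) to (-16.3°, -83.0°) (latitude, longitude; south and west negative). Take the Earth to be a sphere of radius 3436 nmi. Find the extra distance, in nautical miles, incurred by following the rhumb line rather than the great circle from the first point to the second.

277 nmi

Great circle: cos σ = sin φ₁ sin φ₂ + cos φ₁ cos φ₂ cos Δλ,  σ = 1.9610 rad → d_gc = 6738.1 nmi
Rhumb line: Δψ = +0.1509, q = Δφ/Δψ = 0.9366, d_rh = R√(Δφ²+q²Δλ²) = 7015.2 nmi
Excess = 7015.2 − 6738.1 = 277.1 ≈ 277 nmi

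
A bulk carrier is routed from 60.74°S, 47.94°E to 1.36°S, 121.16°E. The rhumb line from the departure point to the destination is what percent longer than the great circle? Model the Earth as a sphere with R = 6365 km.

2.5%

Great circle: σ = 1.4083 rad → d_gc = Rσ = 8963.9 km
Rhumb: Δφ = +1.0364, Δλ = +1.2779, Δψ = +1.3193, q = Δφ/Δψ = 0.7855 → d_rh = R√(Δφ²+q²Δλ²) = 9183.7 km
Excess = (9183.7 − 8963.9) / 8963.9 = 219.8 / 8963.9 = 2.452% ≈ 2.5%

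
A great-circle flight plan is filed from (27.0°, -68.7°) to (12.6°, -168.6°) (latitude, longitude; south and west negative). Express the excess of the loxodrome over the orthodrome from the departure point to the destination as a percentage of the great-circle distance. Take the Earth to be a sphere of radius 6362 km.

Great circle: σ = 1.6213 rad → d_gc = Rσ = 10314.6 km
Rhumb: Δφ = -0.2513, Δλ = -1.7436, Δψ = -0.2680, q = Δφ/Δψ = 0.9378 → d_rh = R√(Δφ²+q²Δλ²) = 10524.4 km
Excess = (10524.4 − 10314.6) / 10314.6 = 209.8 / 10314.6 = 2.03% ≈ 2.0%

2.0%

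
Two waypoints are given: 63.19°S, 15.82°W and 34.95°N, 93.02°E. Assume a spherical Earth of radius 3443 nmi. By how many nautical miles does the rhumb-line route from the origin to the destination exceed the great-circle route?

Great circle: cos σ = sin φ₁ sin φ₂ + cos φ₁ cos φ₂ cos Δλ,  σ = 2.2532 rad → d_gc = 7757.8 nmi
Rhumb line: Δψ = +2.0859, q = Δφ/Δψ = 0.8212, d_rh = R√(Δφ²+q²Δλ²) = 7976.5 nmi
Excess = 7976.5 − 7757.8 = 218.7 ≈ 219 nmi

219 nmi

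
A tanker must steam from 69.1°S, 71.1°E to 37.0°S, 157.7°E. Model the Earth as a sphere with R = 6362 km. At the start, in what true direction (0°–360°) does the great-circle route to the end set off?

N = sin Δλ·cos φ₂ = +0.7972;  D = cos φ₁ sin φ₂ − sin φ₁ cos φ₂ cos Δλ = -0.1704
initial course = atan2(N, D) = 102.07°

102.1°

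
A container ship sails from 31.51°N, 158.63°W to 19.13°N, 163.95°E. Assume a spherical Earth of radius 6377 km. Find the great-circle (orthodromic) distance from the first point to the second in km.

cos σ = sin φ₁ sin φ₂ + cos φ₁ cos φ₂ cos Δλ
      = sin(31.51°)sin(19.13°) + cos(31.51°)cos(19.13°)cos(-37.42°) = 0.8110
σ = 35.808° → d = Rσ = 6377·0.62496 = 3985 km

3985 km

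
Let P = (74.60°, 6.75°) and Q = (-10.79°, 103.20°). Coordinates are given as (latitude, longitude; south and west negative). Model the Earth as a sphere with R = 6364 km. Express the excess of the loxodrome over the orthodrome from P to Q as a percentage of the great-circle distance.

5.5%

Great circle: σ = 1.7822 rad → d_gc = Rσ = 11341.7 km
Rhumb: Δφ = -1.4903, Δλ = +1.6834, Δψ = -2.1904, q = Δφ/Δψ = 0.6804 → d_rh = R√(Δφ²+q²Δλ²) = 11961.8 km
Excess = (11961.8 − 11341.7) / 11341.7 = 620.1 / 11341.7 = 5.47% ≈ 5.5%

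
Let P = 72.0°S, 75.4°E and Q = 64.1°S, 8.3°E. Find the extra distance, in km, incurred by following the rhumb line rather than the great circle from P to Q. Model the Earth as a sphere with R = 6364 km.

Great circle: cos σ = sin φ₁ sin φ₂ + cos φ₁ cos φ₂ cos Δλ,  σ = 0.4322 rad → d_gc = 2750.4 km
Rhumb line: Δψ = +0.3728, q = Δφ/Δψ = 0.3698, d_rh = R√(Δφ²+q²Δλ²) = 2892.6 km
Excess = 2892.6 − 2750.4 = 142.2 ≈ 142 km

142 km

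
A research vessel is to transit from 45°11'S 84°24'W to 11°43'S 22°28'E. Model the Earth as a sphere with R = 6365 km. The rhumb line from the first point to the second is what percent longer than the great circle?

4.8%

Great circle: σ = 1.6270 rad → d_gc = Rσ = 10356.0 km
Rhumb: Δφ = +0.5841, Δλ = +1.8652, Δψ = +0.6800, q = Δφ/Δψ = 0.8590 → d_rh = R√(Δφ²+q²Δλ²) = 10854.6 km
Excess = (10854.6 − 10356.0) / 10356.0 = 498.6 / 10356.0 = 4.81% ≈ 4.8%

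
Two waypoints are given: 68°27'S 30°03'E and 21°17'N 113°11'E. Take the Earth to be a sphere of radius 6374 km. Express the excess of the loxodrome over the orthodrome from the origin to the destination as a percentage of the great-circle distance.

Great circle: σ = 1.8720 rad → d_gc = Rσ = 11932.2 km
Rhumb: Δφ = +1.5661, Δλ = +1.4510, Δψ = +2.0394, q = Δφ/Δψ = 0.7679 → d_rh = R√(Δφ²+q²Δλ²) = 12251.2 km
Excess = (12251.2 − 11932.2) / 11932.2 = 319.0 / 11932.2 = 2.67% ≈ 2.7%

2.7%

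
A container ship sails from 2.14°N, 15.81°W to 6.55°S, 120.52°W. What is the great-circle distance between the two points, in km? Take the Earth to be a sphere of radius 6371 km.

cos σ = sin φ₁ sin φ₂ + cos φ₁ cos φ₂ cos Δλ
      = sin(2.14°)sin(-6.55°) + cos(2.14°)cos(-6.55°)cos(-104.71°) = -0.2564
σ = 104.854° → d = Rσ = 6371·1.83004 = 11659 km

11659 km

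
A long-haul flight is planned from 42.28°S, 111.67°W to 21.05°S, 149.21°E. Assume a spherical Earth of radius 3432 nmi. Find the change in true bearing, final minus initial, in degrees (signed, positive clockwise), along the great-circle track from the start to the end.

Initial bearing θ₁ = atan2(sin Δλ cos φ₂, cos φ₁ sin φ₂ − sin φ₁ cos φ₂ cos Δλ) = 248.38°
Final bearing θ₂ = (initial bearing from the destination back to the start) + 180° = 312.53°
Δθ = θ₂ − θ₁ = +64.1°

+64.1°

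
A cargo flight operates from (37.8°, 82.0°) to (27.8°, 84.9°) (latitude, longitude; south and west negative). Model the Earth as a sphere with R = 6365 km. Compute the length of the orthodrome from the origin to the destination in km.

1143 km

Haversine: a = sin²(Δφ/2)+cos φ₁ cos φ₂ sin²(Δλ/2) = 0.00804;  σ = 2·atan2(√a,√(1−a))
σ = 10.291° → d = Rσ = 6365·0.17961 = 1143 km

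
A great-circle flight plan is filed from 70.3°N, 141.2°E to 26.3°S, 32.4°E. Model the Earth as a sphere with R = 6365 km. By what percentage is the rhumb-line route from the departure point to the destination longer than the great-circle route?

4.9%

Great circle: σ = 2.1113 rad → d_gc = Rσ = 13438.1 km
Rhumb: Δφ = -1.6860, Δλ = -1.8989, Δψ = -2.2269, q = Δφ/Δψ = 0.7571 → d_rh = R√(Δφ²+q²Δλ²) = 14103.2 km
Excess = (14103.2 − 13438.1) / 13438.1 = 665.1 / 13438.1 = 4.949% ≈ 4.9%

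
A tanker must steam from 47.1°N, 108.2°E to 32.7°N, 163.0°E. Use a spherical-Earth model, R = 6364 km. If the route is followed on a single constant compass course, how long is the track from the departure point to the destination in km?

4908 km

Δψ = ln[tan(π/4+φ₂/2)/tan(π/4+φ₁/2)] = -0.3297;  Δφ = -0.2513 rad,  Δλ = +0.9564 rad
q = Δφ/Δψ = 0.7623
d = R·√(Δφ² + q²Δλ²) = 6364·0.77119 = 4908 km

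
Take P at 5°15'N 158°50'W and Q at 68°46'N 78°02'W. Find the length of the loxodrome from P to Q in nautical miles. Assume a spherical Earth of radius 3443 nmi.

5112 nmi

Rhumb course C = atan2(Δλ, Δψ) with Δψ = ln[tan(π/4+φ₂/2)/tan(π/4+φ₁/2)] = +1.5825, Δλ = +1.4102 → C = 41.71°
d = R·|Δφ| / |cos C| = 3443·1.10857 / 0.74658 = 5112 nmi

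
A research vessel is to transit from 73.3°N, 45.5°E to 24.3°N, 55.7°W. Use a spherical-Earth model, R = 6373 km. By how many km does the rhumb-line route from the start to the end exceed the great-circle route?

704 km

Great circle: cos σ = sin φ₁ sin φ₂ + cos φ₁ cos φ₂ cos Δλ,  σ = 1.2204 rad → d_gc = 7777.5 km
Rhumb line: Δψ = -1.4814, q = Δφ/Δψ = 0.5773, d_rh = R√(Δφ²+q²Δλ²) = 8481.3 km
Excess = 8481.3 − 7777.5 = 703.8 ≈ 704 km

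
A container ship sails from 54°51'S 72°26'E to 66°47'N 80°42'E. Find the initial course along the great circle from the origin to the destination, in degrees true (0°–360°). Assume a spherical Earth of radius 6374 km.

N = sin Δλ·cos φ₂ = +0.0567;  D = cos φ₁ sin φ₂ − sin φ₁ cos φ₂ cos Δλ = +0.8481
initial course = atan2(N, D) = 3.82°

3.8°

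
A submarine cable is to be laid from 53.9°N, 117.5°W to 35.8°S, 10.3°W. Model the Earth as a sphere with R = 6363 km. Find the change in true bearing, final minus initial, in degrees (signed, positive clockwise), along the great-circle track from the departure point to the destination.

At departure: θ₁ = atan2(sin Δλ cos φ₂, cos φ₁ sin φ₂ − sin φ₁ cos φ₂ cos Δλ) = 101.02°
At arrival: θ₂ = atan2(sin Δλ cos φ₁, −cos φ₂ sin φ₁ + sin φ₂ cos φ₁ cos Δλ) = 134.52°
Δθ = θ₂ − θ₁ = +33.5°

+33.5°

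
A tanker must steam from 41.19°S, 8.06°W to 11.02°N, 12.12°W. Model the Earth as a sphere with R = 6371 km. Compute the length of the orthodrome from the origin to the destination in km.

5820 km

Haversine: a = sin²(Δφ/2)+cos φ₁ cos φ₂ sin²(Δλ/2) = 0.19454;  σ = 2·atan2(√a,√(1−a))
σ = 52.344° → d = Rσ = 6371·0.91358 = 5820 km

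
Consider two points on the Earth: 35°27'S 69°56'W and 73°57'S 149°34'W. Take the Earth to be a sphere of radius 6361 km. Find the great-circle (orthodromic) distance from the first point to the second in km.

Haversine: a = sin²(Δφ/2)+cos φ₁ cos φ₂ sin²(Δλ/2) = 0.20104;  σ = 2·atan2(√a,√(1−a))
σ = 53.279° → d = Rσ = 6361·0.92990 = 5915 km

5915 km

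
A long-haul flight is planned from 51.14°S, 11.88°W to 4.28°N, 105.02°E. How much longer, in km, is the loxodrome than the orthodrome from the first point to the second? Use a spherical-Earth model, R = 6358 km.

608 km

Great circle: cos σ = sin φ₁ sin φ₂ + cos φ₁ cos φ₂ cos Δλ,  σ = 1.9190 rad → d_gc = 12200.86 km
Rhumb line: Δψ = +1.1168, q = Δφ/Δψ = 0.8661, d_rh = R√(Δφ²+q²Δλ²) = 12808.38 km
Excess = 12808.38 − 12200.86 = 607.52 ≈ 608 km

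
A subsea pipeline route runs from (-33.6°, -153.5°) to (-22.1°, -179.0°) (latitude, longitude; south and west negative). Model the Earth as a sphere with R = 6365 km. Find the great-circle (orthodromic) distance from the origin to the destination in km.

2801 km

Haversine: a = sin²(Δφ/2)+cos φ₁ cos φ₂ sin²(Δλ/2) = 0.04763;  σ = 2·atan2(√a,√(1−a))
σ = 25.211° → d = Rσ = 6365·0.44001 = 2801 km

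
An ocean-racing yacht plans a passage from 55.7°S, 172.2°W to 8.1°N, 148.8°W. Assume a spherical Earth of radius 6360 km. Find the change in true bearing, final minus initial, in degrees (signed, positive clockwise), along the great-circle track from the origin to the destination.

-11.2°

Initial bearing θ₁ = atan2(sin Δλ cos φ₂, cos φ₁ sin φ₂ − sin φ₁ cos φ₂ cos Δλ) = 25.35°
Final bearing θ₂ = (initial bearing from the destination back to the start) + 180° = 14.10°
Δθ = θ₂ − θ₁ = -11.2°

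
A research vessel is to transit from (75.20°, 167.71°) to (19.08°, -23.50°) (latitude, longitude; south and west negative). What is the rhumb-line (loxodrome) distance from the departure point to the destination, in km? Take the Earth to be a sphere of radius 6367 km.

Δψ = ln[tan(π/4+φ₂/2)/tan(π/4+φ₁/2)] = -1.7018;  Δφ = -0.9795 rad,  Δλ = +2.9459 rad
q = Δφ/Δψ = 0.5755
d = R·√(Δφ² + q²Δλ²) = 6367·1.95811 = 12467 km

12467 km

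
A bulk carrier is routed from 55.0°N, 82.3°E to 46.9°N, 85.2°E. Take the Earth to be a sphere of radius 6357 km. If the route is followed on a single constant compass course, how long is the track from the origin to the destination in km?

921 km

Δψ = ln[tan(π/4+φ₂/2)/tan(π/4+φ₁/2)] = -0.2252;  Δφ = -0.1414 rad,  Δλ = +0.0506 rad
q = Δφ/Δψ = 0.6279
d = R·√(Δφ² + q²Δλ²) = 6357·0.14490 = 921 km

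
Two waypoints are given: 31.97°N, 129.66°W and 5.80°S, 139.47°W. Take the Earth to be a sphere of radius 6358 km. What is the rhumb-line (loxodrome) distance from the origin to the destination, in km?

4318 km

Δψ = ln[tan(π/4+φ₂/2)/tan(π/4+φ₁/2)] = -0.6908;  Δφ = -0.6592 rad,  Δλ = -0.1712 rad
q = Δφ/Δψ = 0.9542
d = R·√(Δφ² + q²Δλ²) = 6358·0.67916 = 4318 km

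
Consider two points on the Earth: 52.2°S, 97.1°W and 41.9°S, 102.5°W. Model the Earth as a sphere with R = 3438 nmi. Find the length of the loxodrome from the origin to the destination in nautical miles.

Δψ = ln[tan(π/4+φ₂/2)/tan(π/4+φ₁/2)] = +0.2650;  Δφ = +0.1798 rad,  Δλ = -0.0942 rad
q = Δφ/Δψ = 0.6783
d = R·√(Δφ² + q²Δλ²) = 3438·0.19080 = 656 nmi

656 nmi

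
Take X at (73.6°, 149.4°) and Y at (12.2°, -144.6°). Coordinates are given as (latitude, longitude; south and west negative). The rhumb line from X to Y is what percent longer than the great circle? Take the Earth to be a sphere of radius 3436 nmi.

Great circle: σ = 1.2504 rad → d_gc = Rσ = 4296.3 nmi
Rhumb: Δφ = -1.0716, Δλ = +1.1519, Δψ = -1.7227, q = Δφ/Δψ = 0.6221 → d_rh = R√(Δφ²+q²Δλ²) = 4429.5 nmi
Excess = (4429.5 − 4296.3) / 4296.3 = 133.2 / 4296.3 = 3.10% ≈ 3.1%

3.1%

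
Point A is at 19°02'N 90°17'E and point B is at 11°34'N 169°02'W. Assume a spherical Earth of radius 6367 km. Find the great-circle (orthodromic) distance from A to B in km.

cos σ = sin φ₁ sin φ₂ + cos φ₁ cos φ₂ cos Δλ
      = sin(19.03°)sin(11.57°) + cos(19.03°)cos(11.57°)cos(100.68°) = -0.1063
σ = 96.102° → d = Rσ = 6367·1.67730 = 10679 km

10679 km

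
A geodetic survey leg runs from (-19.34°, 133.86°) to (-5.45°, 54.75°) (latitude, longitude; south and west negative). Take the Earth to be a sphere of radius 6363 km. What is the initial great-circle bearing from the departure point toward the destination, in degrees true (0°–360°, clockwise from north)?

268.4°

θ = atan2( sin Δλ·cos φ₂ ,  cos φ₁ sin φ₂ − sin φ₁ cos φ₂ cos Δλ )
  = atan2(-0.9776, -0.0273) = 268.40°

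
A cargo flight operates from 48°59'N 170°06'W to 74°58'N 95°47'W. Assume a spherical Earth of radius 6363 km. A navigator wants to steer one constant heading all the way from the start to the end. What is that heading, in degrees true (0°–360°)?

51.2°

Δψ = ln[tan(π/4+φ₂/2)/tan(π/4+φ₁/2)] = +1.0420
Δλ = +1.2971 rad (taken the short way round)
course = atan2(Δλ, Δψ) = 51.22°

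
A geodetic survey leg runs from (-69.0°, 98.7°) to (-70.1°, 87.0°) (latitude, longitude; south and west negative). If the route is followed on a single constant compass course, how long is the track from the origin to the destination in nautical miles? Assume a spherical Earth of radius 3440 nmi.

Rhumb course C = atan2(Δλ, Δψ) with Δψ = ln[tan(π/4+φ₂/2)/tan(π/4+φ₁/2)] = -0.0550, Δλ = -0.2042 → C = 254.94°
d = R·|Δφ| / |cos C| = 3440·0.01920 / 0.25990 = 254 nmi

254 nmi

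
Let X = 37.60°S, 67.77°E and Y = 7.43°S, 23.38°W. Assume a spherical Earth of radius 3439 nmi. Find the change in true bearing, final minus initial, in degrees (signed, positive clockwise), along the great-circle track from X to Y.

At departure: θ₁ = atan2(sin Δλ cos φ₂, cos φ₁ sin φ₂ − sin φ₁ cos φ₂ cos Δλ) = 263.41°
At arrival: θ₂ = atan2(sin Δλ cos φ₁, −cos φ₂ sin φ₁ + sin φ₂ cos φ₁ cos Δλ) = 307.47°
Δθ = θ₂ − θ₁ = +44.1°

+44.1°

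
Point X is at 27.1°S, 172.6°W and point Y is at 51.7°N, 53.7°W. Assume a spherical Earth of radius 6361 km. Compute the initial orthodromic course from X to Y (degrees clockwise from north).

44.0°

N = sin Δλ·cos φ₂ = +0.5426;  D = cos φ₁ sin φ₂ − sin φ₁ cos φ₂ cos Δλ = +0.5622
initial course = atan2(N, D) = 43.98°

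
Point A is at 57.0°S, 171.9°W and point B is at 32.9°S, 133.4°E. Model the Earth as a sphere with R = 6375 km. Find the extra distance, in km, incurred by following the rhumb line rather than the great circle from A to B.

Great circle: cos σ = sin φ₁ sin φ₂ + cos φ₁ cos φ₂ cos Δλ,  σ = 0.7673 rad → d_gc = 4891.5 km
Rhumb line: Δψ = +0.6080, q = Δφ/Δψ = 0.6918, d_rh = R√(Δφ²+q²Δλ²) = 4991.7 km
Excess = 4991.7 − 4891.5 = 100.2 ≈ 100 km

100 km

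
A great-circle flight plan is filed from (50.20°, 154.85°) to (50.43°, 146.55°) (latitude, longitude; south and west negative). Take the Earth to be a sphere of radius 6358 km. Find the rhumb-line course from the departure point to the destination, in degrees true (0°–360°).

272.5°

Δψ = ln[tan(π/4+φ₂/2)/tan(π/4+φ₁/2)] = +0.0063
Δλ = -0.1449 rad (taken the short way round)
course = atan2(Δλ, Δψ) = 272.48°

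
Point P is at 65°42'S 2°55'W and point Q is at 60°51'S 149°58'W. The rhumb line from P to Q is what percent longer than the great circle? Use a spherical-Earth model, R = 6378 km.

Great circle: σ = 0.8921 rad → d_gc = Rσ = 5689.9 km
Rhumb: Δφ = +0.0846, Δλ = -2.5665, Δψ = +0.1887, q = Δφ/Δψ = 0.4485 → d_rh = R√(Δφ²+q²Δλ²) = 7361.6 km
Excess = (7361.6 − 5689.9) / 5689.9 = 1671.7 / 5689.9 = 29.38% ≈ 29.4%

29.4%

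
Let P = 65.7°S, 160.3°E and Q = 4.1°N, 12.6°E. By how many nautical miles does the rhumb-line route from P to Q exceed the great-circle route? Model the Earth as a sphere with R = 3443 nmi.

Great circle: cos σ = sin φ₁ sin φ₂ + cos φ₁ cos φ₂ cos Δλ,  σ = 1.9956 rad → d_gc = 6870.7 nmi
Rhumb line: Δψ = +1.6074, q = Δφ/Δψ = 0.7579, d_rh = R√(Δφ²+q²Δλ²) = 7927.4 nmi
Excess = 7927.4 − 6870.7 = 1056.7 ≈ 1057 nmi

1057 nmi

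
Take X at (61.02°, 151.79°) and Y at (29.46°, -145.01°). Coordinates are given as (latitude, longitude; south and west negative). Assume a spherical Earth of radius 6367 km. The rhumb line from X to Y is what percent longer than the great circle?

Great circle: σ = 0.9015 rad → d_gc = Rσ = 5739.8 km
Rhumb: Δφ = -0.5508, Δλ = +1.1030, Δψ = -0.8147, q = Δφ/Δψ = 0.6761 → d_rh = R√(Δφ²+q²Δλ²) = 5903.3 km
Excess = (5903.3 − 5739.8) / 5739.8 = 163.5 / 5739.8 = 2.849% ≈ 2.8%

2.8%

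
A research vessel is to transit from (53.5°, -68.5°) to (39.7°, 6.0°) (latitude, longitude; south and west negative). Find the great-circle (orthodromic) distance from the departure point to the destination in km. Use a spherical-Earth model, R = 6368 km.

cos σ = sin φ₁ sin φ₂ + cos φ₁ cos φ₂ cos Δλ
      = sin(53.50°)sin(39.70°) + cos(53.50°)cos(39.70°)cos(74.50°) = 0.6358
σ = 50.522° → d = Rσ = 6368·0.88178 = 5615 km

5615 km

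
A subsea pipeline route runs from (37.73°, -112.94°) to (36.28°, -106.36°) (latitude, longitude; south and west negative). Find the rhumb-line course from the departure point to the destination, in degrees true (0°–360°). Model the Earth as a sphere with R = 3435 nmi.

105.4°

Δψ = ln[tan(π/4+φ₂/2)/tan(π/4+φ₁/2)] = -0.0317
Δλ = +0.1148 rad (taken the short way round)
course = atan2(Δλ, Δψ) = 105.43°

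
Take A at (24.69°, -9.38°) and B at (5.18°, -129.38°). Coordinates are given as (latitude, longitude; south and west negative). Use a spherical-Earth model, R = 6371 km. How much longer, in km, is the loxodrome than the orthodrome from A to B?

Great circle: cos σ = sin φ₁ sin φ₂ + cos φ₁ cos φ₂ cos Δλ,  σ = 1.9984 rad → d_gc = 12732.02 km
Rhumb line: Δψ = -0.3544, q = Δφ/Δψ = 0.9609, d_rh = R√(Δφ²+q²Δλ²) = 13003.48 km
Excess = 13003.48 − 12732.02 = 271.46 ≈ 271 km

271 km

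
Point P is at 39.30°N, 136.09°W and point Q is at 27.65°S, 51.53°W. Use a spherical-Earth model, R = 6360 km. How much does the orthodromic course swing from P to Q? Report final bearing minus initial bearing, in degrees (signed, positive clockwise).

+12.6°

Initial bearing θ₁ = atan2(sin Δλ cos φ₂, cos φ₁ sin φ₂ − sin φ₁ cos φ₂ cos Δλ) = 115.06°
Final bearing θ₂ = (initial bearing from the destination back to the start) + 180° = 127.69°
Δθ = θ₂ − θ₁ = +12.6°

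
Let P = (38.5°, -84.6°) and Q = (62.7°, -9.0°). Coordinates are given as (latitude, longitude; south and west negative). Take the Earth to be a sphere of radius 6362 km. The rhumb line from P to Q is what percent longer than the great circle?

4.8%

Great circle: σ = 0.8731 rad → d_gc = Rσ = 5554.8 km
Rhumb: Δφ = +0.4224, Δλ = +1.3195, Δψ = +0.6862, q = Δφ/Δψ = 0.6155 → d_rh = R√(Δφ²+q²Δλ²) = 5823.8 km
Excess = (5823.8 − 5554.8) / 5554.8 = 269.0 / 5554.8 = 4.84% ≈ 4.8%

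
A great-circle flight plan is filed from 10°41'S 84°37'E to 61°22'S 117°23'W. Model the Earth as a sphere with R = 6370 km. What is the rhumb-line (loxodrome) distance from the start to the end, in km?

Δψ = ln[tan(π/4+φ₂/2)/tan(π/4+φ₁/2)] = -1.1781;  Δφ = -0.8846 rad,  Δλ = +2.7576 rad
q = Δφ/Δψ = 0.7508
d = R·√(Δφ² + q²Δλ²) = 6370·2.25158 = 14343 km

14343 km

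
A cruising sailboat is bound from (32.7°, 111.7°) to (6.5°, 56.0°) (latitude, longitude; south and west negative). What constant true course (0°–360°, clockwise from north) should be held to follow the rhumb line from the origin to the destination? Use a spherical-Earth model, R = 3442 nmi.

243.2°

Δψ = ln[tan(π/4+φ₂/2)/tan(π/4+φ₁/2)] = -0.4908
Δλ = -0.9721 rad (taken the short way round)
course = atan2(Δλ, Δψ) = 243.21°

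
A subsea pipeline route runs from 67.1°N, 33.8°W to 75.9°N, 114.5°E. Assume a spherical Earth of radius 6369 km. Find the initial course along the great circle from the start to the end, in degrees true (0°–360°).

12.7°

θ = atan2( sin Δλ·cos φ₂ ,  cos φ₁ sin φ₂ − sin φ₁ cos φ₂ cos Δλ )
  = atan2(+0.1280, +0.5683) = 12.69°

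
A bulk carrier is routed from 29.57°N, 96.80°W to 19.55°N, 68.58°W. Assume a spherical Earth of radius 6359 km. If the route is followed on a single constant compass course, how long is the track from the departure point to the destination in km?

3053 km

Rhumb course C = atan2(Δλ, Δψ) with Δψ = ln[tan(π/4+φ₂/2)/tan(π/4+φ₁/2)] = -0.1926, Δλ = +0.4925 → C = 111.36°
d = R·|Δφ| / |cos C| = 6359·0.17488 / 0.36423 = 3053 km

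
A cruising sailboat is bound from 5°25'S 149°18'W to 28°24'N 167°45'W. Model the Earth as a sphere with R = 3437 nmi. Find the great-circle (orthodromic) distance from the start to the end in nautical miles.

cos σ = sin φ₁ sin φ₂ + cos φ₁ cos φ₂ cos Δλ
      = sin(-5.42°)sin(28.40°) + cos(-5.42°)cos(28.40°)cos(-18.45°) = 0.7858
σ = 38.204° → d = Rσ = 3437·0.66679 = 2292 nmi

2292 nmi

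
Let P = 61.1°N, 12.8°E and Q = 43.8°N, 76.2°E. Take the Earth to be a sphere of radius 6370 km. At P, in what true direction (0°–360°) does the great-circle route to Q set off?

85.4°

N = sin Δλ·cos φ₂ = +0.6454;  D = cos φ₁ sin φ₂ − sin φ₁ cos φ₂ cos Δλ = +0.0516
initial course = atan2(N, D) = 85.43°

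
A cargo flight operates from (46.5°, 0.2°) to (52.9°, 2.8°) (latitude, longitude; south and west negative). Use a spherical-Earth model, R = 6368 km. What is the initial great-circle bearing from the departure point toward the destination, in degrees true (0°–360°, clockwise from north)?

θ = atan2( sin Δλ·cos φ₂ ,  cos φ₁ sin φ₂ − sin φ₁ cos φ₂ cos Δλ )
  = atan2(+0.0274, +0.1119) = 13.74°

13.7°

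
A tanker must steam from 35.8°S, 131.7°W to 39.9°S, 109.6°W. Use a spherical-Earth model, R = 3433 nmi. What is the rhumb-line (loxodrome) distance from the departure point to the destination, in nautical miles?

Rhumb course C = atan2(Δλ, Δψ) with Δψ = ln[tan(π/4+φ₂/2)/tan(π/4+φ₁/2)] = -0.0907, Δλ = +0.3857 → C = 103.23°
d = R·|Δφ| / |cos C| = 3433·0.07156 / 0.22882 = 1074 nmi

1074 nmi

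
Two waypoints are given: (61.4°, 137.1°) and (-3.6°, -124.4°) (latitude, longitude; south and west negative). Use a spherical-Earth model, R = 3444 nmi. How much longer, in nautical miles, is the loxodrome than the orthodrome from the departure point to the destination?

Great circle: cos σ = sin φ₁ sin φ₂ + cos φ₁ cos φ₂ cos Δλ,  σ = 1.6969 rad → d_gc = 5844.0 nmi
Rhumb line: Δψ = -1.4298, q = Δφ/Δψ = 0.7935, d_rh = R√(Δφ²+q²Δλ²) = 6110.3 nmi
Excess = 6110.3 − 5844.0 = 266.3 ≈ 266 nmi

266 nmi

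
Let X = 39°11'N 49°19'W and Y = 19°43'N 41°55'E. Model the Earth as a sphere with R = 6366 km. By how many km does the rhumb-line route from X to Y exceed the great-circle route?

286 km

Great circle: cos σ = sin φ₁ sin φ₂ + cos φ₁ cos φ₂ cos Δλ,  σ = 1.3720 rad → d_gc = 8734.4 km
Rhumb line: Δψ = -0.3933, q = Δφ/Δψ = 0.8639, d_rh = R√(Δφ²+q²Δλ²) = 9020.1 km
Excess = 9020.1 − 8734.4 = 285.7 ≈ 286 km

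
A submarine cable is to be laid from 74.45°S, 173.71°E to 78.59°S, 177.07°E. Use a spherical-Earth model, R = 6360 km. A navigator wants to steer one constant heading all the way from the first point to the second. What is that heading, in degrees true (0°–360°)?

169.4°

Meridional parts: M(φ₁)=-1.9911, M(φ₂)=-2.3036 → ΔM = -0.3124;  Δλ = +0.0586 rad
tan C = Δλ / ΔM = -0.1877 → C = 169.37°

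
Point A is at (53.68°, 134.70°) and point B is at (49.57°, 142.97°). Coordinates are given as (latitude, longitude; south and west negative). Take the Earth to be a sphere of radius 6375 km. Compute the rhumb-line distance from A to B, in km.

Δψ = ln[tan(π/4+φ₂/2)/tan(π/4+φ₁/2)] = -0.1157;  Δφ = -0.0717 rad,  Δλ = +0.1443 rad
q = Δφ/Δψ = 0.6202
d = R·√(Δφ² + q²Δλ²) = 6375·0.11472 = 731 km

731 km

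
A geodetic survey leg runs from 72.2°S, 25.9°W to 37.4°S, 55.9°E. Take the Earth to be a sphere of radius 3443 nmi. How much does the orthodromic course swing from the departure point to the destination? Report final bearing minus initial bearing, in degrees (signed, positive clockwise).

-73.1°

At departure: θ₁ = atan2(sin Δλ cos φ₂, cos φ₁ sin φ₂ − sin φ₁ cos φ₂ cos Δλ) = 95.65°
At arrival: θ₂ = atan2(sin Δλ cos φ₁, −cos φ₂ sin φ₁ + sin φ₂ cos φ₁ cos Δλ) = 22.52°
Δθ = θ₂ − θ₁ = -73.1°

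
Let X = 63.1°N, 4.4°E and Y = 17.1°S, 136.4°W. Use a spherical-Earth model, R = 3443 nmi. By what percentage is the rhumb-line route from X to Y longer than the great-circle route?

Great circle: σ = 2.2110 rad → d_gc = Rσ = 7612.4 nmi
Rhumb: Δφ = -1.3998, Δλ = -2.4574, Δψ = -1.7336, q = Δφ/Δψ = 0.8074 → d_rh = R√(Δφ²+q²Δλ²) = 8360.3 nmi
Excess = (8360.3 − 7612.4) / 7612.4 = 747.9 / 7612.4 = 9.82% ≈ 9.8%

9.8%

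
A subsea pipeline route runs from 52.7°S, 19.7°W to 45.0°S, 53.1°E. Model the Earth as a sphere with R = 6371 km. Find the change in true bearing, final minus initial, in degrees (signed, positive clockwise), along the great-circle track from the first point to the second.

Initial bearing θ₁ = atan2(sin Δλ cos φ₂, cos φ₁ sin φ₂ − sin φ₁ cos φ₂ cos Δλ) = 111.21°
Final bearing θ₂ = (initial bearing from the destination back to the start) + 180° = 53.03°
Δθ = θ₂ − θ₁ = -58.2°

-58.2°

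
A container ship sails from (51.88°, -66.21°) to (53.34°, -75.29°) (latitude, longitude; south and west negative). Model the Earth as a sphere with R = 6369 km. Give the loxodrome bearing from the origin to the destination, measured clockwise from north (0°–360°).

Δψ = ln[tan(π/4+φ₂/2)/tan(π/4+φ₁/2)] = +0.0420
Δλ = -0.1585 rad (taken the short way round)
course = atan2(Δλ, Δψ) = 284.83°

284.8°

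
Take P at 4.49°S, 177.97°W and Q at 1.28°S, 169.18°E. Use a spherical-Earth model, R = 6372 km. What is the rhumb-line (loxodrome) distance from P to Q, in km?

Rhumb course C = atan2(Δλ, Δψ) with Δψ = ln[tan(π/4+φ₂/2)/tan(π/4+φ₁/2)] = +0.0561, Δλ = -0.2243 → C = 284.04°
d = R·|Δφ| / |cos C| = 6372·0.05603 / 0.24268 = 1471 km

1471 km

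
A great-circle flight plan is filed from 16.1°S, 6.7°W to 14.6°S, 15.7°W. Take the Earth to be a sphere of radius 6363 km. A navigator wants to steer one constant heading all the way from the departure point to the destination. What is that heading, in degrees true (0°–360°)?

279.8°

Meridional parts: M(φ₁)=-0.2848, M(φ₂)=-0.2576 → ΔM = +0.0271;  Δλ = -0.1571 rad
tan C = Δλ / ΔM = -5.7858 → C = 279.81°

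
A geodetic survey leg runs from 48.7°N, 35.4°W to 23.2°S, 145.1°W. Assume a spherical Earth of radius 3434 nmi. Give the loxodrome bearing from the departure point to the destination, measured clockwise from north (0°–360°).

Meridional parts: M(φ₁)=+0.9759, M(φ₂)=-0.4165 → ΔM = -1.3923;  Δλ = -1.9146 rad
tan C = Δλ / ΔM = +1.3751 → C = 233.98°

234.0°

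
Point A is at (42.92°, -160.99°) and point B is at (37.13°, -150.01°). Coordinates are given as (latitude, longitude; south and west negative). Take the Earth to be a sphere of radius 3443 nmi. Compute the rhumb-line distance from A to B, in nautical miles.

Rhumb course C = atan2(Δλ, Δψ) with Δψ = ln[tan(π/4+φ₂/2)/tan(π/4+φ₁/2)] = -0.1321, Δλ = +0.1916 → C = 124.58°
d = R·|Δφ| / |cos C| = 3443·0.10105 / 0.56755 = 613 nmi

613 nmi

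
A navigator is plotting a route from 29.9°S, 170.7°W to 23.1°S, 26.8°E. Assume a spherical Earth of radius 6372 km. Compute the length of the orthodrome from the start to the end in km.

13834 km

cos σ = sin φ₁ sin φ₂ + cos φ₁ cos φ₂ cos Δλ
      = sin(-29.90°)sin(-23.10°) + cos(-29.90°)cos(-23.10°)cos(-162.50°) = -0.5649
σ = 124.396° → d = Rσ = 6372·2.17112 = 13834 km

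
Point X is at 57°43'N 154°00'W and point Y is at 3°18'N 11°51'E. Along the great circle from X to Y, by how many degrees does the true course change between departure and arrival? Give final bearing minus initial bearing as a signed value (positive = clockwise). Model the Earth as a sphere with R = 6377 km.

+155.5°

At departure: θ₁ = atan2(sin Δλ cos φ₂, cos φ₁ sin φ₂ − sin φ₁ cos φ₂ cos Δλ) = 16.04°
At arrival: θ₂ = atan2(sin Δλ cos φ₁, −cos φ₂ sin φ₁ + sin φ₂ cos φ₁ cos Δλ) = 171.50°
Δθ = θ₂ − θ₁ = +155.5°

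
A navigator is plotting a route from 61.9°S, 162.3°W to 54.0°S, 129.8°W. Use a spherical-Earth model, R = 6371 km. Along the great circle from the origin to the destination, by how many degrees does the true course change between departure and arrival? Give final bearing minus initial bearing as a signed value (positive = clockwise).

At departure: θ₁ = atan2(sin Δλ cos φ₂, cos φ₁ sin φ₂ − sin φ₁ cos φ₂ cos Δλ) = 79.90°
At arrival: θ₂ = atan2(sin Δλ cos φ₁, −cos φ₂ sin φ₁ + sin φ₂ cos φ₁ cos Δλ) = 52.08°
Δθ = θ₂ − θ₁ = -27.8°

-27.8°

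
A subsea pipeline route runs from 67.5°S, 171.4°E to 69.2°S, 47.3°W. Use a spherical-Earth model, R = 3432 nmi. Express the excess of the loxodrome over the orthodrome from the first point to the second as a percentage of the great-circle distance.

Great circle: σ = 0.7112 rad → d_gc = Rσ = 2440.7 nmi
Rhumb: Δφ = -0.0297, Δλ = +2.4662, Δψ = -0.0805, q = Δφ/Δψ = 0.3688 → d_rh = R√(Δφ²+q²Δλ²) = 3122.7 nmi
Excess = (3122.7 − 2440.7) / 2440.7 = 682.0 / 2440.7 = 27.94% ≈ 27.9%

27.9%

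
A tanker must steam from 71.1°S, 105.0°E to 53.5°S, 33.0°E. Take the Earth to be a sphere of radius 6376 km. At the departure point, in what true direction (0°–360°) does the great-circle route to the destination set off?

261.3°

θ = atan2( sin Δλ·cos φ₂ ,  cos φ₁ sin φ₂ − sin φ₁ cos φ₂ cos Δλ )
  = atan2(-0.5657, -0.0865) = 261.31°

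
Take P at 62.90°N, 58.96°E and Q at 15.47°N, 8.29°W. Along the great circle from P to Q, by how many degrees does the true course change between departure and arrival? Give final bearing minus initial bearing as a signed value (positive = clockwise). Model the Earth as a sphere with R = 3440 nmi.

At departure: θ₁ = atan2(sin Δλ cos φ₂, cos φ₁ sin φ₂ − sin φ₁ cos φ₂ cos Δλ) = 256.69°
At arrival: θ₂ = atan2(sin Δλ cos φ₁, −cos φ₂ sin φ₁ + sin φ₂ cos φ₁ cos Δλ) = 207.39°
Δθ = θ₂ − θ₁ = -49.3°

-49.3°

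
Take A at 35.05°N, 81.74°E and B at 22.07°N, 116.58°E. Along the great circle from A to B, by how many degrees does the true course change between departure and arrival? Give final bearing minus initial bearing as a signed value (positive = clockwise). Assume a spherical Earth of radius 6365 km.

Initial bearing θ₁ = atan2(sin Δλ cos φ₂, cos φ₁ sin φ₂ − sin φ₁ cos φ₂ cos Δλ) = 103.72°
Final bearing θ₂ = (initial bearing from the destination back to the start) + 180° = 120.89°
Δθ = θ₂ − θ₁ = +17.2°

+17.2°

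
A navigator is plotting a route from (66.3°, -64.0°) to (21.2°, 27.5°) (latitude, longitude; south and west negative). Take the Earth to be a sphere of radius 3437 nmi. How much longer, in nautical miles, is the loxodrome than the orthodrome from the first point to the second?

Great circle: cos σ = sin φ₁ sin φ₂ + cos φ₁ cos φ₂ cos Δλ,  σ = 1.2437 rad → d_gc = 4274.5 nmi
Rhumb line: Δψ = -1.1827, q = Δφ/Δψ = 0.6655, d_rh = R√(Δφ²+q²Δλ²) = 4545.7 nmi
Excess = 4545.7 − 4274.5 = 271.2 ≈ 271 nmi

271 nmi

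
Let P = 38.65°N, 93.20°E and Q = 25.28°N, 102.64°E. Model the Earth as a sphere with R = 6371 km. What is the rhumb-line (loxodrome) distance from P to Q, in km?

Rhumb course C = atan2(Δλ, Δψ) with Δψ = ln[tan(π/4+φ₂/2)/tan(π/4+φ₁/2)] = -0.2762, Δλ = +0.1648 → C = 149.18°
d = R·|Δφ| / |cos C| = 6371·0.23335 / 0.85879 = 1731 km

1731 km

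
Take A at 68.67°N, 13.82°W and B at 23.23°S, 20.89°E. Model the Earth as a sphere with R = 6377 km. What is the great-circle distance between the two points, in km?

cos σ = sin φ₁ sin φ₂ + cos φ₁ cos φ₂ cos Δλ
      = sin(68.67°)sin(-23.23°) + cos(68.67°)cos(-23.23°)cos(34.71°) = -0.0926
σ = 95.315° → d = Rσ = 6377·1.66357 = 10609 km

10609 km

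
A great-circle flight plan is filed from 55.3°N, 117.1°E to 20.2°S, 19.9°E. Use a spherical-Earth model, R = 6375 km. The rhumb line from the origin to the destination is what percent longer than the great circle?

Great circle: σ = 1.9293 rad → d_gc = Rσ = 12299.1 km
Rhumb: Δφ = -1.3177, Δλ = -1.6965, Δψ = -1.5235, q = Δφ/Δψ = 0.8649 → d_rh = R√(Δφ²+q²Δλ²) = 12572.6 km
Excess = (12572.6 − 12299.1) / 12299.1 = 273.5 / 12299.1 = 2.22% ≈ 2.2%

2.2%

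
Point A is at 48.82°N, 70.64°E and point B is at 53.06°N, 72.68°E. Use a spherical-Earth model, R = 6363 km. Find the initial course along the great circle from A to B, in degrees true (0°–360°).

N = sin Δλ·cos φ₂ = +0.0214;  D = cos φ₁ sin φ₂ − sin φ₁ cos φ₂ cos Δλ = +0.0742
initial course = atan2(N, D) = 16.08°

16.1°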